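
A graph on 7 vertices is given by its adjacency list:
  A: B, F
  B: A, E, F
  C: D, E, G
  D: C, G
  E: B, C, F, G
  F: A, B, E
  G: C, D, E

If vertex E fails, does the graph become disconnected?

Yes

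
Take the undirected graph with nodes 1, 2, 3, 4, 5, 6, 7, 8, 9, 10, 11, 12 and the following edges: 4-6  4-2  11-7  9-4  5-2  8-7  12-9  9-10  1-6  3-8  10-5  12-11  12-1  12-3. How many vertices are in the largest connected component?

12

Starting from 1 we can reach 1, 2, 3, 4, 5, 6, 7, 8, 9, 10, 11, 12. That is one component of size 12.
The largest has 12 vertices.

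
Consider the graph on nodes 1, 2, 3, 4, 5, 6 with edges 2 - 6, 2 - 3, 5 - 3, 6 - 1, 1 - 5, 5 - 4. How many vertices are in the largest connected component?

6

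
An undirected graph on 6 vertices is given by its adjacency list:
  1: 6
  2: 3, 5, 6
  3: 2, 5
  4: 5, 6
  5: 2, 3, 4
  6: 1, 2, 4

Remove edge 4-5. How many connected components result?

1

4 and 5 are still connected via 4-6-2-5, so the component count stays at 1.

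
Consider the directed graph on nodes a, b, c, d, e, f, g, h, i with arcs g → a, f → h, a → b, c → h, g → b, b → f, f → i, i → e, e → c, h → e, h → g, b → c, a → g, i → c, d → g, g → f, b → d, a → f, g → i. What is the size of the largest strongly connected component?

{a, b, c, d, e, f, g, h, i} are all mutually reachable — one SCC of size 9.
The largest has 9 vertices.

9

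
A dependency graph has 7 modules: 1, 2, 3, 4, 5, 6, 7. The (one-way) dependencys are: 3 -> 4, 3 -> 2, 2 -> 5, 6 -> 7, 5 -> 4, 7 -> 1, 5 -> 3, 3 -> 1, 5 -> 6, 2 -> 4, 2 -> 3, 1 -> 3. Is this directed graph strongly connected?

There is no directed path from 4 to 5, so the graph is not strongly connected.

No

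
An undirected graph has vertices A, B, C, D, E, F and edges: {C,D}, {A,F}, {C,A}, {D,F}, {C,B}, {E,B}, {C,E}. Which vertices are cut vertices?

Removing C increases the component count from 1 to 2, so C is a cut vertex.
By contrast removing B leaves 1 component; it is not a cut vertex. No other vertex is a cut vertex either.

C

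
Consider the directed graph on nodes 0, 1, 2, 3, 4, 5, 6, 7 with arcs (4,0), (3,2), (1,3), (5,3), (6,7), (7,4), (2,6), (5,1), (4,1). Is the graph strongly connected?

No

There is no directed path from 2 to 5, so the graph is not strongly connected.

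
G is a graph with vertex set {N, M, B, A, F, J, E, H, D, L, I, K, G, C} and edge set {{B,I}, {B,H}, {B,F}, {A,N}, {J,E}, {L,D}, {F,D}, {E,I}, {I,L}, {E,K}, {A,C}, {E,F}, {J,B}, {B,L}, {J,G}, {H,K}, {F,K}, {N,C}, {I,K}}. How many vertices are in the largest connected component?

M is isolated — a component by itself.
Starting from A we can reach A, C, N. That is one component of size 3.
Starting from B we can reach B, D, E, F, G, H, I, J, K, L. That is one component of size 10.
The largest has 10 vertices.

10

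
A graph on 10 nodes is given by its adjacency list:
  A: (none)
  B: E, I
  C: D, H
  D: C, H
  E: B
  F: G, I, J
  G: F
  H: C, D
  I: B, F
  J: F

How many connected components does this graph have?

A is isolated — a component by itself.
Starting from C we can reach C, D, H. That is one component of size 3.
Starting from B we can reach B, E, F, G, I, J. That is one component of size 6.
Total: 3 components.

3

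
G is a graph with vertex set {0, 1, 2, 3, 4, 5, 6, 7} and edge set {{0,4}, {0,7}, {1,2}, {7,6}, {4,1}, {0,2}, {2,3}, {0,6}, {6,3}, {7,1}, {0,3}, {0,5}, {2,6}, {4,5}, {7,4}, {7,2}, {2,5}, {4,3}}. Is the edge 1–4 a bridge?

After removing 1–4, the path 1-7-4 still connects them, so the edge is not a bridge.

No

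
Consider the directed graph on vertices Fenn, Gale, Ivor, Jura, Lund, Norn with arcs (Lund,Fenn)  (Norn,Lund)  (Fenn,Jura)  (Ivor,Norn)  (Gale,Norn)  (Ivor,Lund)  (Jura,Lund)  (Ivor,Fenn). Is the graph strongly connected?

No

There is no directed path from Lund to Gale, so the graph is not strongly connected.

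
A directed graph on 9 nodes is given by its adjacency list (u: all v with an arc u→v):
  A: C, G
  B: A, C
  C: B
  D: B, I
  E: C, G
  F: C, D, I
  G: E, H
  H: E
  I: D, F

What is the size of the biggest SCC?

6

{A, B, C, E, G, H} are all mutually reachable — one SCC of size 6.
{D, F, I} are all mutually reachable — one SCC of size 3.
The largest has 6 vertices.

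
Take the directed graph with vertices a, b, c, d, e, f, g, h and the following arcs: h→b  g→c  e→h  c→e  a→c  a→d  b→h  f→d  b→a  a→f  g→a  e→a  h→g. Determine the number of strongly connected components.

{a, b, c, e, g, h} are all mutually reachable — one SCC of size 6.
{f} is an SCC by itself.
{d} is an SCC by itself.
That gives 3 strongly connected components.

3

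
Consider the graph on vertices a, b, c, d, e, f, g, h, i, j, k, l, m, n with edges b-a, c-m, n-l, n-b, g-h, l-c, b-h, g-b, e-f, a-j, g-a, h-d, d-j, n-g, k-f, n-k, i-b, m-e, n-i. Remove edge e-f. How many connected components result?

e and f are still connected via e-m-c-l-n-k-f, so the component count stays at 1.

1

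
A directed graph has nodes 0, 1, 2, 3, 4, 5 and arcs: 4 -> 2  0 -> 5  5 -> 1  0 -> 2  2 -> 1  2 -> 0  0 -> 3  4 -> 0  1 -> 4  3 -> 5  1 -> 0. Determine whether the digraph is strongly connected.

From 3 we can reach every vertex (0, 1, 2, 3, 4, 5), and every vertex can reach 3 (0, 1, 2, 3, 4, 5). So the whole graph is one strongly connected component.

Yes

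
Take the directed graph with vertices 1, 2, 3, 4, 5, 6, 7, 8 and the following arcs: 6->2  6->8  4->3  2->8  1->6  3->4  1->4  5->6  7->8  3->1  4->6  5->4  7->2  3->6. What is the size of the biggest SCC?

3

{1, 3, 4} are all mutually reachable — one SCC of size 3.
{6} is an SCC by itself.
{5} is an SCC by itself.
{7} is an SCC by itself.
{8} is an SCC by itself.
(and 1 more singleton SCC)
The largest has 3 vertices.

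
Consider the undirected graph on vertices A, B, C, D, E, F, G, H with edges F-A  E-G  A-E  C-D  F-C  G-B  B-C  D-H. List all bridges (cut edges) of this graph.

C-D, D-H

The edges on the cycle F-A-E-G-B-C-F are not bridges since each lies on that cycle.
But removing D-H disconnects D from H; removing C-D disconnects C from D — these are bridges.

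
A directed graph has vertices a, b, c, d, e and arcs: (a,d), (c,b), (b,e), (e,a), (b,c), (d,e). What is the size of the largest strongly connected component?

{a, d, e} are all mutually reachable — one SCC of size 3.
{b, c} are all mutually reachable — one SCC of size 2.
The largest has 3 vertices.

3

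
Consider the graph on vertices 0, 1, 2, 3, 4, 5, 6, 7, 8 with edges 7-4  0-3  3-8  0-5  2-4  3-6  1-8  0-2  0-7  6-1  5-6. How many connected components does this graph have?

Starting from 0 we can reach 0, 1, 2, 3, 4, 5, 6, 7, 8. That is one component of size 9.
Total: 1 component.

1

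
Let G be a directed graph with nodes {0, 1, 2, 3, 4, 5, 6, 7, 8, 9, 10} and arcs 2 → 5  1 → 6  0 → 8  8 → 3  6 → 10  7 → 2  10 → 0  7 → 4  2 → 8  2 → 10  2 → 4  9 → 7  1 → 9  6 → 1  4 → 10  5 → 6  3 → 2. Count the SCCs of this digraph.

{0, 1, 2, 3, 4, 5, 6, 7, 8, 9, 10} are all mutually reachable — one SCC of size 11.
That gives 1 strongly connected component.

1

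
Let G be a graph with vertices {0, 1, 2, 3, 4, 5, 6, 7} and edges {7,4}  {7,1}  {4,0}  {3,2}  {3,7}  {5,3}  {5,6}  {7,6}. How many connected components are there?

1

Starting from 0 we can reach 0, 1, 2, 3, 4, 5, 6, 7. That is one component of size 8.
Total: 1 component.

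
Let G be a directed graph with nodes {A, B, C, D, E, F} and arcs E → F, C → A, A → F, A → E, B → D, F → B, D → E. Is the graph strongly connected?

No

There is no directed path from B to A, so the graph is not strongly connected.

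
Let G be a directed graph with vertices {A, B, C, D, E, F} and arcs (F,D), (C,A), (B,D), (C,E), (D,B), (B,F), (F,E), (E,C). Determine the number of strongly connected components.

3

{B, D, F} are all mutually reachable — one SCC of size 3.
{C, E} are all mutually reachable — one SCC of size 2.
{A} is an SCC by itself.
That gives 3 strongly connected components.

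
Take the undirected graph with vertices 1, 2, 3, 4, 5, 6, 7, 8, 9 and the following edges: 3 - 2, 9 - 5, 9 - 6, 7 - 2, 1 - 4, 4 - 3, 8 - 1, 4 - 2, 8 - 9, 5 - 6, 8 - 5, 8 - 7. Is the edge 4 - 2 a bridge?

After removing 4 - 2, the path 4-3-2 still connects them, so the edge is not a bridge.

No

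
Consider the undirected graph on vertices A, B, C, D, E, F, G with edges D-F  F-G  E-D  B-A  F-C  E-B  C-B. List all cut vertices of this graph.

Removing B increases the component count from 1 to 2, so B is a cut vertex.
Removing F increases the component count from 1 to 2, so F is a cut vertex.
By contrast removing C leaves 1 component; it is not a cut vertex. No other vertex is a cut vertex either.

B, F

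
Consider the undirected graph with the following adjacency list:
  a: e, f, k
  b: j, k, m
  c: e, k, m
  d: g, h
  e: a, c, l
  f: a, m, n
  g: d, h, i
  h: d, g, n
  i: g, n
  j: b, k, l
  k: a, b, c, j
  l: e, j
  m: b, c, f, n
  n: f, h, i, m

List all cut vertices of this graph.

Removing n increases the component count from 1 to 2, so n is a cut vertex.
By contrast removing h leaves 1 component; it is not a cut vertex. No other vertex is a cut vertex either.

n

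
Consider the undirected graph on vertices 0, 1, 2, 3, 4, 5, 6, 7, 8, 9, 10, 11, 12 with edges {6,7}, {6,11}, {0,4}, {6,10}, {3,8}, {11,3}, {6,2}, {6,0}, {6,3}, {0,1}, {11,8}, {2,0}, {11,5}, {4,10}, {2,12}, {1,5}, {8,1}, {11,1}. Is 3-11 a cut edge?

No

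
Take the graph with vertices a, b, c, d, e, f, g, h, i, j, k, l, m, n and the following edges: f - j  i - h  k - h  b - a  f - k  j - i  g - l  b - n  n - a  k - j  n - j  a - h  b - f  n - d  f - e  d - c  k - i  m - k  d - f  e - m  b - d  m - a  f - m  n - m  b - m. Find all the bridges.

c-d, g-l

The edges on the cycle b-n-m-b are not bridges since each lies on that cycle.
But removing g - l disconnects g from l; removing d - c disconnects d from c — these are bridges.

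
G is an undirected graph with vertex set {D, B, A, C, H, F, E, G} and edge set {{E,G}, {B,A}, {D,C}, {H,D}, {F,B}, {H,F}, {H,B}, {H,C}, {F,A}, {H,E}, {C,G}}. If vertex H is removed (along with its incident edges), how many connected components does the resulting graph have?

2

With H gone, the remaining components are: {A, B, F}; {C, D, E, G}.
That is 2 components.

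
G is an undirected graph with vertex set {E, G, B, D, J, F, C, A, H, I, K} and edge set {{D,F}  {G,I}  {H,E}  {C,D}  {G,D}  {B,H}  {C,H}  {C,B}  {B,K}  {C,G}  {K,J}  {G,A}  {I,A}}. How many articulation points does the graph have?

Removing B increases the component count from 1 to 2, so B is a cut vertex.
Removing C increases the component count from 1 to 2, so C is a cut vertex.
Removing D increases the component count from 1 to 2, so D is a cut vertex.
Likewise G, H, K are cut vertices.
By contrast removing J leaves 1 component; it is not a cut vertex. No other vertex is a cut vertex either.

6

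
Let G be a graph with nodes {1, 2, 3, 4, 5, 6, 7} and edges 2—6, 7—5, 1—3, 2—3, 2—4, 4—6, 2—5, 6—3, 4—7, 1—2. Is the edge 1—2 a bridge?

No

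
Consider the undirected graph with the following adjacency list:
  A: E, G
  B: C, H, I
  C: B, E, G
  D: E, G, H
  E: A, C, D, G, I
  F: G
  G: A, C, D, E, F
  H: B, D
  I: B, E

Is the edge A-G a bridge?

After removing A-G, the path A-E-G still connects them, so the edge is not a bridge.

No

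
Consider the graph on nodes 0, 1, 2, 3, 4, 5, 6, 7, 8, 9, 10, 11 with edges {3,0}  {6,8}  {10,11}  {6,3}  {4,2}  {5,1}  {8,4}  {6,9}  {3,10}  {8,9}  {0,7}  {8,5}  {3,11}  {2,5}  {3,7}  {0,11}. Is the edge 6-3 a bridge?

Yes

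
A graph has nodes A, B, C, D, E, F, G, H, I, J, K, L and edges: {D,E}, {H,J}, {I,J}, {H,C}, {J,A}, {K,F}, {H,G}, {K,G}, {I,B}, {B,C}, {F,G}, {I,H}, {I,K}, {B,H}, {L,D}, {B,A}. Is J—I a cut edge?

After removing J—I, the path J-H-I still connects them, so the edge is not a bridge.

No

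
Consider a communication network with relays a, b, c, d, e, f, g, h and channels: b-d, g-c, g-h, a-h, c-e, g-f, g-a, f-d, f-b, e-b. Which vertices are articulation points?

Removing g increases the component count from 1 to 2, so g is a cut vertex.
By contrast removing b leaves 1 component; it is not a cut vertex. No other vertex is a cut vertex either.

g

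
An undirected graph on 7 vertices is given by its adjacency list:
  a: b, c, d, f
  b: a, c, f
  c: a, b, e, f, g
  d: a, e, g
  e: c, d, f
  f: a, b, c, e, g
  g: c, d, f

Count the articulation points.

0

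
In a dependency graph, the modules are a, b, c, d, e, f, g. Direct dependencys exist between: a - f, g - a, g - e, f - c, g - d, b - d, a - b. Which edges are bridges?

a-f, c-f, e-g

The edges on the cycle g-a-b-d-g are not bridges since each lies on that cycle.
But removing a - f disconnects a from f; removing f - c disconnects f from c; removing g - e disconnects g from e — these are bridges.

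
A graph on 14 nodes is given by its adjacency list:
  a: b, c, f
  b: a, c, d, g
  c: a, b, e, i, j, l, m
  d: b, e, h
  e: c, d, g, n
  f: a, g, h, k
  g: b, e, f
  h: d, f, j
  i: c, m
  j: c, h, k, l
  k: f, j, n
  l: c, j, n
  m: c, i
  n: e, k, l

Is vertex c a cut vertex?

Deleting c raises the number of components from 1 to 2, so c is a cut vertex.

Yes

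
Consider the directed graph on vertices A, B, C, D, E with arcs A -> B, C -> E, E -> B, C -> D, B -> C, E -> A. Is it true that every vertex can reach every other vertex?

There is no directed path from D to C, so the graph is not strongly connected.

No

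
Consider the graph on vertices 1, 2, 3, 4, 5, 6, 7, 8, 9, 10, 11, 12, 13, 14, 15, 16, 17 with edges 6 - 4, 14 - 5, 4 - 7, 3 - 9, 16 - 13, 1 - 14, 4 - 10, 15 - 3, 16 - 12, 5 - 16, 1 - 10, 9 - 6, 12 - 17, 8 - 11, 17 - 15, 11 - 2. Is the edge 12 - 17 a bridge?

After removing 12 - 17, the path 12-16-5-14-1-10-4-6-9-3-15-17 still connects them, so the edge is not a bridge.

No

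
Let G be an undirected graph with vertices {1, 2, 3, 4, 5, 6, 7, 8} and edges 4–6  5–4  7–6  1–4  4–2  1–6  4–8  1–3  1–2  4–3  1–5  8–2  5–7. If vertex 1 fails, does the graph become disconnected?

No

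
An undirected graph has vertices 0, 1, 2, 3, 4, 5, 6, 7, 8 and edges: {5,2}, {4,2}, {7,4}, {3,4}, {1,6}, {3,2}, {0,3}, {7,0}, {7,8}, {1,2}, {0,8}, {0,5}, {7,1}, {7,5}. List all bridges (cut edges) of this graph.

The edges on the cycle 7-0-5-2-1-7 are not bridges since each lies on that cycle.
But removing 1—6 disconnects 1 from 6 — this is a bridge.

1-6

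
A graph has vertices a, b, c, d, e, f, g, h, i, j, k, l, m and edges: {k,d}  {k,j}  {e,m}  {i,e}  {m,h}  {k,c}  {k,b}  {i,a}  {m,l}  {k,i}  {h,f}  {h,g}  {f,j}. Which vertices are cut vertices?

h, i, k, m

Removing h increases the component count from 1 to 2, so h is a cut vertex.
Removing i increases the component count from 1 to 2, so i is a cut vertex.
Removing k increases the component count from 1 to 4, so k is a cut vertex.
Likewise m is a cut vertex.
By contrast removing l leaves 1 component; it is not a cut vertex. No other vertex is a cut vertex either.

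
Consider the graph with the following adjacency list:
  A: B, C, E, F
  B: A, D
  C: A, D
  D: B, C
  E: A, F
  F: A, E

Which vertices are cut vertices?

Removing A increases the component count from 1 to 2, so A is a cut vertex.
By contrast removing B leaves 1 component; it is not a cut vertex. No other vertex is a cut vertex either.

A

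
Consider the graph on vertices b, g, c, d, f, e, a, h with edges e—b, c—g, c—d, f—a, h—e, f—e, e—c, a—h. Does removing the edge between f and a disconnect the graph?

No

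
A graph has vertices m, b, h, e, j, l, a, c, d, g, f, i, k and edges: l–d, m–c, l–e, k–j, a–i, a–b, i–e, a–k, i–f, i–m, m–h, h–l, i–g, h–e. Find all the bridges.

The edges on the cycle i-m-h-l-e-i are not bridges since each lies on that cycle.
But removing b–a disconnects b from a; removing j–k disconnects j from k; removing f–i disconnects f from i; removing a–i disconnects a from i — these are bridges.
In total 8 edges are bridges.

a-b, a-i, a-k, c-m, d-l, f-i, g-i, j-k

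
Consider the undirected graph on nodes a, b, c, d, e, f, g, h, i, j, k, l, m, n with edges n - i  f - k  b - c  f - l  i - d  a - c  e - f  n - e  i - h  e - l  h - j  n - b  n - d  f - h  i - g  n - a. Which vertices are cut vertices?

f, h, i, n

Removing f increases the component count from 2 to 3, so f is a cut vertex.
Removing h increases the component count from 2 to 3, so h is a cut vertex.
Removing i increases the component count from 2 to 3, so i is a cut vertex.
Likewise n is a cut vertex.
By contrast removing e leaves 2 components; it is not a cut vertex. No other vertex is a cut vertex either.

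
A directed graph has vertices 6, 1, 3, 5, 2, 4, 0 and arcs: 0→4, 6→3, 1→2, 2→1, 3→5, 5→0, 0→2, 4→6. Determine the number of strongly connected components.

{0, 3, 4, 5, 6} are all mutually reachable — one SCC of size 5.
{1, 2} are all mutually reachable — one SCC of size 2.
That gives 2 strongly connected components.

2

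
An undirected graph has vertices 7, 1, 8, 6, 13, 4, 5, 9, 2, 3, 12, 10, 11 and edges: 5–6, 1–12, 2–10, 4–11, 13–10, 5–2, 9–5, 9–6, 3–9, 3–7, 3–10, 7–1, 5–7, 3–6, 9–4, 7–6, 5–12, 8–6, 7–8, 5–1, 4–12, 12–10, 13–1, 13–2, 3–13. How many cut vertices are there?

Removing 4 increases the component count from 1 to 2, so 4 is a cut vertex.
By contrast removing 8 leaves 1 component; it is not a cut vertex. No other vertex is a cut vertex either.

1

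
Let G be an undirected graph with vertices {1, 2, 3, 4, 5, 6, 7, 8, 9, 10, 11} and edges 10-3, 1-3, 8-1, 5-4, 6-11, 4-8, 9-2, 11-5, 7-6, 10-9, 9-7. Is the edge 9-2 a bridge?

Yes

Removing 9-2 leaves no path between 9 and 2: the component count goes from 1 to 2. So it is a bridge.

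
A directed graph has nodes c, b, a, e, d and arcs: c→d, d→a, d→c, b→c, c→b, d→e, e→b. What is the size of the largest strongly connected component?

4

{b, c, d, e} are all mutually reachable — one SCC of size 4.
{a} is an SCC by itself.
The largest has 4 vertices.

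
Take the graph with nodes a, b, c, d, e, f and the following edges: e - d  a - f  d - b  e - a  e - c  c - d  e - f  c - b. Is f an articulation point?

No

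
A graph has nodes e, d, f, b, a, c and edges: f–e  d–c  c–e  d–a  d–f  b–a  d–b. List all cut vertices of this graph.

d

Removing d increases the component count from 1 to 2, so d is a cut vertex.
By contrast removing f leaves 1 component; it is not a cut vertex. No other vertex is a cut vertex either.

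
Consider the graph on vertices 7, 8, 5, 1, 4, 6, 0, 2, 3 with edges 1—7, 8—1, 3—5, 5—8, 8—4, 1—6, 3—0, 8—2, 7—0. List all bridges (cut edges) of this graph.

The edges on the cycle 3-5-8-1-7-0-3 are not bridges since each lies on that cycle.
But removing 6—1 disconnects 6 from 1; removing 8—2 disconnects 8 from 2; removing 8—4 disconnects 8 from 4 — these are bridges.

1-6, 2-8, 4-8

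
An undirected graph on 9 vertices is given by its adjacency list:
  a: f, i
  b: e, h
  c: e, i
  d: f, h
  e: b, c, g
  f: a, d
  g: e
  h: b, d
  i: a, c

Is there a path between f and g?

Yes

From f we can reach a, b, c, d, e, f, g, h, i, which includes g.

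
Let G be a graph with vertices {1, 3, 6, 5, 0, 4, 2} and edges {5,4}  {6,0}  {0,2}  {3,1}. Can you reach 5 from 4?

From 4 we can reach 4, 5, which includes 5.

Yes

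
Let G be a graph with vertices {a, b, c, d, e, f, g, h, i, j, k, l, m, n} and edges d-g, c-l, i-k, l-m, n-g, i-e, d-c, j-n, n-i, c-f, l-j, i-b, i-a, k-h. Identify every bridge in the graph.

a-i, b-i, c-f, e-i, h-k, i-k, i-n, l-m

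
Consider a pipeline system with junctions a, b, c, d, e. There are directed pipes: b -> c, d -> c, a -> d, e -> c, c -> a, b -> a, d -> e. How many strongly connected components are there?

{a, c, d, e} are all mutually reachable — one SCC of size 4.
{b} is an SCC by itself.
That gives 2 strongly connected components.

2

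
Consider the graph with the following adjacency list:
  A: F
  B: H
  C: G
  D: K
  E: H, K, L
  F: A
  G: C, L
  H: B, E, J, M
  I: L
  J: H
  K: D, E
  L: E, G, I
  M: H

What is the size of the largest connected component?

Starting from A we can reach A, F. That is one component of size 2.
Starting from B we can reach B, C, D, E, G, H, I, J, K, L, M. That is one component of size 11.
The largest has 11 vertices.

11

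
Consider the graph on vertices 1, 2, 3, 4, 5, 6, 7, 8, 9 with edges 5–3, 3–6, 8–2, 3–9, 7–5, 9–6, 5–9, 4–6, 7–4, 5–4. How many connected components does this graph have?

1 is isolated — a component by itself.
Starting from 2 we can reach 2, 8. That is one component of size 2.
Starting from 3 we can reach 3, 4, 5, 6, 7, 9. That is one component of size 6.
Total: 3 components.

3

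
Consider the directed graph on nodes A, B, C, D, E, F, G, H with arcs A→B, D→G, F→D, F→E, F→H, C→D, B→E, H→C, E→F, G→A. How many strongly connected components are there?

1

{A, B, C, D, E, F, G, H} are all mutually reachable — one SCC of size 8.
That gives 1 strongly connected component.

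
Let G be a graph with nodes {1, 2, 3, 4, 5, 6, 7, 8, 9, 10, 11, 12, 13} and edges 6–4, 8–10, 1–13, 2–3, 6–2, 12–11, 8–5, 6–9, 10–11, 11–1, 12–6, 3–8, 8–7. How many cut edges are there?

6

The edges on the cycle 12-6-2-3-8-10-11-12 are not bridges since each lies on that cycle.
But removing 7–8 disconnects 7 from 8; removing 11–1 disconnects 11 from 1; removing 13–1 disconnects 13 from 1; removing 6–4 disconnects 6 from 4 — these are bridges.
In total 6 edges are bridges.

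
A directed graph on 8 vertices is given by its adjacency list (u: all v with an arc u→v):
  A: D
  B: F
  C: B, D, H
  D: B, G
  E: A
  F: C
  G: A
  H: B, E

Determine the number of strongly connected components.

{A, B, C, D, E, F, G, H} are all mutually reachable — one SCC of size 8.
That gives 1 strongly connected component.

1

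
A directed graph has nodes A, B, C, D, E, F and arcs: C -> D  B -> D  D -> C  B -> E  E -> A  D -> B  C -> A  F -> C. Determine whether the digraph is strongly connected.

No

There is no directed path from B to F, so the graph is not strongly connected.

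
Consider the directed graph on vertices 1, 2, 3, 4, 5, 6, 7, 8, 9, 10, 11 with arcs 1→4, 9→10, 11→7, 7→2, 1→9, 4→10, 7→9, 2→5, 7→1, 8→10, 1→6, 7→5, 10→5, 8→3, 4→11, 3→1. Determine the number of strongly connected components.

{1, 4, 7, 11} are all mutually reachable — one SCC of size 4.
{9} is an SCC by itself.
{6} is an SCC by itself.
{8} is an SCC by itself.
{3} is an SCC by itself.
(and 3 more singleton SCCs)
That gives 8 strongly connected components.

8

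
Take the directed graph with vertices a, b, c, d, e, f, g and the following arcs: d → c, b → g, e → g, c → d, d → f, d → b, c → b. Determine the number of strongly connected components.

6

{c, d} are all mutually reachable — one SCC of size 2.
{b} is an SCC by itself.
{g} is an SCC by itself.
{e} is an SCC by itself.
{a} is an SCC by itself.
(and 1 more singleton SCC)
That gives 6 strongly connected components.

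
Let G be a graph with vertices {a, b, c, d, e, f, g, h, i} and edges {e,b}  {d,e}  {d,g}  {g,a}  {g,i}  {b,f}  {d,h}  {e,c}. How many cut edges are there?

removing g–a disconnects g from a; removing d–e disconnects d from e; removing g–i disconnects g from i; removing c–e disconnects c from e — these are bridges.
In total 8 edges are bridges.

8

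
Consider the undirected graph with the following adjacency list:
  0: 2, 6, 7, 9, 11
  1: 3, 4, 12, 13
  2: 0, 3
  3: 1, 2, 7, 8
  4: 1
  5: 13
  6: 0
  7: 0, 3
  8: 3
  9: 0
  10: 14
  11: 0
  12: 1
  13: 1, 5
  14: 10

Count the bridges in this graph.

10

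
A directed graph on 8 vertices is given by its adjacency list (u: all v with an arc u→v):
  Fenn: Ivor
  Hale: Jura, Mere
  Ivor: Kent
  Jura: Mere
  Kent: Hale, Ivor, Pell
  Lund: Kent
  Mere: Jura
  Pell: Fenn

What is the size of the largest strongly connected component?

{Fenn, Ivor, Kent, Pell} are all mutually reachable — one SCC of size 4.
{Jura, Mere} are all mutually reachable — one SCC of size 2.
{Hale} is an SCC by itself.
{Lund} is an SCC by itself.
The largest has 4 vertices.

4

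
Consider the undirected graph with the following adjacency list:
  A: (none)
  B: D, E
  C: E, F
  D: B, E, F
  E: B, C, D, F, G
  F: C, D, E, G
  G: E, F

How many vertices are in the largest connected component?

A is isolated — a component by itself.
Starting from B we can reach B, C, D, E, F, G. That is one component of size 6.
The largest has 6 vertices.

6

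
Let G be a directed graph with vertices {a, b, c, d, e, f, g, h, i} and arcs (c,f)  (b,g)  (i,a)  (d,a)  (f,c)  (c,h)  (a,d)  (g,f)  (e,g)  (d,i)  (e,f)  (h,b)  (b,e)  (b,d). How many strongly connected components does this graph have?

{b, c, e, f, g, h} are all mutually reachable — one SCC of size 6.
{a, d, i} are all mutually reachable — one SCC of size 3.
That gives 2 strongly connected components.

2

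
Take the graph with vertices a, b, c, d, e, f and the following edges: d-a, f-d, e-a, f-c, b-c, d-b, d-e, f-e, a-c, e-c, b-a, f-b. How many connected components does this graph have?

1

Starting from a we can reach a, b, c, d, e, f. That is one component of size 6.
Total: 1 component.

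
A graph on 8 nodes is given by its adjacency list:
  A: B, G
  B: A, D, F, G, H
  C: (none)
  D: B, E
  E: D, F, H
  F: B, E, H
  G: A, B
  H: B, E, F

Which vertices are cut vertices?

Removing B increases the component count from 2 to 3, so B is a cut vertex.
By contrast removing G leaves 2 components; it is not a cut vertex. No other vertex is a cut vertex either.

B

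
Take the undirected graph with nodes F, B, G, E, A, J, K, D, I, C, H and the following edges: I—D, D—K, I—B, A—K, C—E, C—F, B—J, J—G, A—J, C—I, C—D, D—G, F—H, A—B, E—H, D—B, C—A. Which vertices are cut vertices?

C

Removing C increases the component count from 1 to 2, so C is a cut vertex.
By contrast removing G leaves 1 component; it is not a cut vertex. No other vertex is a cut vertex either.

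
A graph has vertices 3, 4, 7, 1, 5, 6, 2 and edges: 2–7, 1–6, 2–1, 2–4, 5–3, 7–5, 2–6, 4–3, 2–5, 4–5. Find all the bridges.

The edges on the cycle 2-1-6-2 are not bridges since each lies on that cycle.
Every edge lies on some cycle, so there are no bridges.

none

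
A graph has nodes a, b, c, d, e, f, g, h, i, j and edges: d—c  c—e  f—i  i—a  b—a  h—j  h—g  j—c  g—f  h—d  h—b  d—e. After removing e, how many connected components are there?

With e gone, the remaining components are: {a, b, c, d, f, g, h, i, j}.
That is 1 component.

1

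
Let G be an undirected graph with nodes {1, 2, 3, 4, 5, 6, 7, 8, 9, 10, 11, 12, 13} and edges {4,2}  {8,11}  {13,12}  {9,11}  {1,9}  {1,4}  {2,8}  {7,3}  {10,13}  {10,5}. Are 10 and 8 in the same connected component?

No

The component containing 10 is {5, 10, 12, 13}, and 8 is not in it.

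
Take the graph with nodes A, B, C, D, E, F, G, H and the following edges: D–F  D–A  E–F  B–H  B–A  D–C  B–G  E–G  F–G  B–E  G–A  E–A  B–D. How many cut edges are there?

The edges on the cycle B-D-F-G-E-B are not bridges since each lies on that cycle.
But removing B–H disconnects B from H; removing D–C disconnects D from C — these are bridges.
That makes 2 bridges.

2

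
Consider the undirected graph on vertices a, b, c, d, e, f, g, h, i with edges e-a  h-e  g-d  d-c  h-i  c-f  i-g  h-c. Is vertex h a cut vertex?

Yes

Deleting h raises the number of components from 2 to 3, so h is a cut vertex.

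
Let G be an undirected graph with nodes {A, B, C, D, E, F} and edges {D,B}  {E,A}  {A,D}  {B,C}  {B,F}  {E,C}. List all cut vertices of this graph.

B

Removing B increases the component count from 1 to 2, so B is a cut vertex.
By contrast removing A leaves 1 component; it is not a cut vertex. No other vertex is a cut vertex either.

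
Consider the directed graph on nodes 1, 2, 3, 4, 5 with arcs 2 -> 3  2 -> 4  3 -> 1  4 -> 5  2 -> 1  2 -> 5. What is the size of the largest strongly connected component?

{2} is an SCC by itself.
{1} is an SCC by itself.
{4} is an SCC by itself.
{3} is an SCC by itself.
{5} is an SCC by itself.
The largest has 1 vertex.

1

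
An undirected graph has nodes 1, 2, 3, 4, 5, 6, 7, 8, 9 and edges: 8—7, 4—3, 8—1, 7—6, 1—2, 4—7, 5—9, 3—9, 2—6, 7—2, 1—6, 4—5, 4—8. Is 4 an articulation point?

Yes

Deleting 4 raises the number of components from 1 to 2, so 4 is a cut vertex.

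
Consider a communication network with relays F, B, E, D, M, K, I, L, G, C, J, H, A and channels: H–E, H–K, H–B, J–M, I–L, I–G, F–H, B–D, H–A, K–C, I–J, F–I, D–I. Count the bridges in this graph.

8

The edges on the cycle F-H-B-D-I-F are not bridges since each lies on that cycle.
But removing C–K disconnects C from K; removing I–L disconnects I from L; removing M–J disconnects M from J; removing H–A disconnects H from A — these are bridges.
In total 8 edges are bridges.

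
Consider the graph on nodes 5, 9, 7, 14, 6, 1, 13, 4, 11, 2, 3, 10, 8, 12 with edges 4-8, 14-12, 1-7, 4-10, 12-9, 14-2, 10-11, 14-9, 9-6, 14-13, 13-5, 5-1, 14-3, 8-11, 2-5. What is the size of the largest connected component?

10

Starting from 4 we can reach 4, 8, 10, 11. That is one component of size 4.
Starting from 1 we can reach 1, 2, 3, 5, 6, 7, 9, 12, 13, 14. That is one component of size 10.
The largest has 10 vertices.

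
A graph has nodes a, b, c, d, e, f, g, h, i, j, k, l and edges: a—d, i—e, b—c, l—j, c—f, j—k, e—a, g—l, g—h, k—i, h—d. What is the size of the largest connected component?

Starting from b we can reach b, c, f. That is one component of size 3.
Starting from a we can reach a, d, e, g, h, i, j, k, l. That is one component of size 9.
The largest has 9 vertices.

9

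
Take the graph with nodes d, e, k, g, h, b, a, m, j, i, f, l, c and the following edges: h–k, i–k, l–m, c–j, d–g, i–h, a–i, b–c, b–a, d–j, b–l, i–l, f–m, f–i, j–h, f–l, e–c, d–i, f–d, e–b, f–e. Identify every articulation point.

d

Removing d increases the component count from 1 to 2, so d is a cut vertex.
By contrast removing k leaves 1 component; it is not a cut vertex. No other vertex is a cut vertex either.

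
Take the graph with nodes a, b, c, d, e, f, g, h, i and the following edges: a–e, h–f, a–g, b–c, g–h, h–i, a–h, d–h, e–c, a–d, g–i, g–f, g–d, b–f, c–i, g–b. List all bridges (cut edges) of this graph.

The edges on the cycle g-b-f-g are not bridges since each lies on that cycle.
Every edge lies on some cycle, so there are no bridges.

none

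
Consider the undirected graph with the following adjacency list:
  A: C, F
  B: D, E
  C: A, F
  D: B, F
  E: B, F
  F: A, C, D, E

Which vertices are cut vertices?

Removing F increases the component count from 1 to 2, so F is a cut vertex.
By contrast removing C leaves 1 component; it is not a cut vertex. No other vertex is a cut vertex either.

F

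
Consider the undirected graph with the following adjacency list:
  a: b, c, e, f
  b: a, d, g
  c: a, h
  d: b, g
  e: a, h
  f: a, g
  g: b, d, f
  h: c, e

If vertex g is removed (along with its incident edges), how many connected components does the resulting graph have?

With g gone, the remaining components are: {a, b, c, d, e, f, h}.
That is 1 component.

1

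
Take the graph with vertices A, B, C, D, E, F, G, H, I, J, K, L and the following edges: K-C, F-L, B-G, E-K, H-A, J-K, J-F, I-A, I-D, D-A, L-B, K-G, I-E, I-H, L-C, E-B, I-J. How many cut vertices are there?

1

Removing I increases the component count from 1 to 2, so I is a cut vertex.
By contrast removing H leaves 1 component; it is not a cut vertex. No other vertex is a cut vertex either.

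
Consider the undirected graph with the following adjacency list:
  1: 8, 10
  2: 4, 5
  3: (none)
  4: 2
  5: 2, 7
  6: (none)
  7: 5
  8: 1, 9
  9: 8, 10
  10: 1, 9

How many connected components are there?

3 is isolated — a component by itself.
6 is isolated — a component by itself.
Starting from 2 we can reach 2, 4, 5, 7. That is one component of size 4.
Starting from 1 we can reach 1, 8, 9, 10. That is one component of size 4.
Total: 4 components.

4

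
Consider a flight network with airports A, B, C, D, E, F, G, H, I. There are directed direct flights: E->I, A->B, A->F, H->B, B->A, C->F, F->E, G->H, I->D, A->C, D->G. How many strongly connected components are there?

{A, B, C, D, E, F, G, H, I} are all mutually reachable — one SCC of size 9.
That gives 1 strongly connected component.

1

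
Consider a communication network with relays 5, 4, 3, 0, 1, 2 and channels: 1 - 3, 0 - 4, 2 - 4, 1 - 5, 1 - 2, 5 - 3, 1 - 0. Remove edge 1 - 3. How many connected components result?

1 and 3 are still connected via 1-5-3, so the component count stays at 1.

1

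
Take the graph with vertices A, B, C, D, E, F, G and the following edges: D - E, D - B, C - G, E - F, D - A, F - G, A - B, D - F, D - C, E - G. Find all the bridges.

The edges on the cycle D-A-B-D are not bridges since each lies on that cycle.
Every edge lies on some cycle, so there are no bridges.

none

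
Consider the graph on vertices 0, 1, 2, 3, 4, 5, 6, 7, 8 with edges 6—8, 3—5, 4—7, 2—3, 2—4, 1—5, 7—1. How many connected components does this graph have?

0 is isolated — a component by itself.
Starting from 6 we can reach 6, 8. That is one component of size 2.
Starting from 1 we can reach 1, 2, 3, 4, 5, 7. That is one component of size 6.
Total: 3 components.

3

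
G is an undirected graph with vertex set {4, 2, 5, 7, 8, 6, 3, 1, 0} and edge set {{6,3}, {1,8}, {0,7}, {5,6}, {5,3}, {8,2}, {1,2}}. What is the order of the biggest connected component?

4 is isolated — a component by itself.
Starting from 0 we can reach 0, 7. That is one component of size 2.
Starting from 3 we can reach 3, 5, 6. That is one component of size 3.
Starting from 1 we can reach 1, 2, 8. That is one component of size 3.
The largest has 3 vertices.

3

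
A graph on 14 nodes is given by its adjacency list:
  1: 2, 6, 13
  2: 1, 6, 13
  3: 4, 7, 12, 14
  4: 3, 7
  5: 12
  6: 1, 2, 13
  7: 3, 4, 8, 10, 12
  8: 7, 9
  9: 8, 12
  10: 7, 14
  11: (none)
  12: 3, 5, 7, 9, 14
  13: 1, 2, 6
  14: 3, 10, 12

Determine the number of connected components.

3

11 is isolated — a component by itself.
Starting from 1 we can reach 1, 2, 6, 13. That is one component of size 4.
Starting from 3 we can reach 3, 4, 5, 7, 8, 9, 10, 12, 14. That is one component of size 9.
Total: 3 components.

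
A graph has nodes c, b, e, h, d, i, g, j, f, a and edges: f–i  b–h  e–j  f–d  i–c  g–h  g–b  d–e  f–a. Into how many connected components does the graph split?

Starting from b we can reach b, g, h. That is one component of size 3.
Starting from a we can reach a, c, d, e, f, i, j. That is one component of size 7.
Total: 2 components.

2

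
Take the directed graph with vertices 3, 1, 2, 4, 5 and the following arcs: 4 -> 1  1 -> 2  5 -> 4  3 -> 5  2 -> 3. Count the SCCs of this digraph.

1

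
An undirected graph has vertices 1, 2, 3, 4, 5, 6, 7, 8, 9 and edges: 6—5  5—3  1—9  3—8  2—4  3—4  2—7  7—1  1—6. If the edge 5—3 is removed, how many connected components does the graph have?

1

5 and 3 are still connected via 5-6-1-7-2-4-3, so the component count stays at 1.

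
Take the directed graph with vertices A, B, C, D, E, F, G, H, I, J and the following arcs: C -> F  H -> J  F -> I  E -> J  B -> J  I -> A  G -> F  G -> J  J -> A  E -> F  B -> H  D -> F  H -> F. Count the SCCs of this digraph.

{F} is an SCC by itself.
{E} is an SCC by itself.
{A} is an SCC by itself.
{C} is an SCC by itself.
{H} is an SCC by itself.
(and 5 more singleton SCCs)
That gives 10 strongly connected components.

10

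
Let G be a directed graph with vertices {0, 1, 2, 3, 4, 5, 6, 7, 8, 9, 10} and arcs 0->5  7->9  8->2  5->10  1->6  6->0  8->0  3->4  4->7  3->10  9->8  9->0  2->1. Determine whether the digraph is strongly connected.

No

There is no directed path from 0 to 7, so the graph is not strongly connected.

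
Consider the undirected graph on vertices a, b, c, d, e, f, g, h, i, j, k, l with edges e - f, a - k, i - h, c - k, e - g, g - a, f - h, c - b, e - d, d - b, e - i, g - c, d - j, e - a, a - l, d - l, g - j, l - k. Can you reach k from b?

From b we can reach a, b, c, d, e, f, g, h, i, j, k, l, which includes k.

Yes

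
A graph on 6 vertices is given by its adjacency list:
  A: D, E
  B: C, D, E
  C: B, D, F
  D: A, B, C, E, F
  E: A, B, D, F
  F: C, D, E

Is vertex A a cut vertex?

No

Deleting A leaves 1 component (was 1) (its neighbors D, E remain connected to each other), so A is not a cut vertex.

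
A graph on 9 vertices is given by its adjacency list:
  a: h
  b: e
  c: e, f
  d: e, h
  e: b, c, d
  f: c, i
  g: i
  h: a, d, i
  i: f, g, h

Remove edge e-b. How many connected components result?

Before removal there is 1 component.
e-b is a bridge — removing it separates e's side from b's side.
After removal: 2 components.

2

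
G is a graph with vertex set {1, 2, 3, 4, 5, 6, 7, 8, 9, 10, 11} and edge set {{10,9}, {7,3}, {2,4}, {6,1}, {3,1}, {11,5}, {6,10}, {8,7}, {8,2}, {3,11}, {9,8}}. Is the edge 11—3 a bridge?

Yes

Removing 11—3 leaves no path between 11 and 3: the component count goes from 1 to 2. So it is a bridge.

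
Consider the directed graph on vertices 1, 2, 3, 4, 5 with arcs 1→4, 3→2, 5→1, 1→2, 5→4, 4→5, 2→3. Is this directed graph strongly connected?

No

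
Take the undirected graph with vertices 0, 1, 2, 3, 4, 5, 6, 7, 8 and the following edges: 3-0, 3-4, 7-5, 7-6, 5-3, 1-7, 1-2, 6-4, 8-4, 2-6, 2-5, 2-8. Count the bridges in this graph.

1

The edges on the cycle 1-7-5-3-4-8-2-1 are not bridges since each lies on that cycle.
But removing 3-0 disconnects 3 from 0 — this is a bridge.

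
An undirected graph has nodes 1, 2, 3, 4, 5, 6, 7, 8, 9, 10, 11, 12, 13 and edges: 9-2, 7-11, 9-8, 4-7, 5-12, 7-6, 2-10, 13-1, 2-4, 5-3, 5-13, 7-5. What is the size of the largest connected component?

Starting from 1 we can reach 1, 2, 3, 4, 5, 6, 7, 8, 9, 10, 11, 12, 13. That is one component of size 13.
The largest has 13 vertices.

13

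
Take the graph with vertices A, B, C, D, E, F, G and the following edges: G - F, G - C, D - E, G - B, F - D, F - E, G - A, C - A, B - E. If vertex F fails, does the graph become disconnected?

Deleting F leaves 1 component (was 1) (its neighbors D, E, G remain connected to each other), so F is not a cut vertex.

No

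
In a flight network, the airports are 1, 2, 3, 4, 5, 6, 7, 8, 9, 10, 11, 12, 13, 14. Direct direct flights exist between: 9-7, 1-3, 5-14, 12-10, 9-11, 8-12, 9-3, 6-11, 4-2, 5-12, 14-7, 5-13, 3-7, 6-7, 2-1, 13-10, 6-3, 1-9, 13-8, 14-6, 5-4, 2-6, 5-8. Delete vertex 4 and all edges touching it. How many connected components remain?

With 4 gone, the remaining components are: {1, 2, 3, 5, 6, 7, 8, 9, 10, 11, 12, 13, 14}.
That is 1 component.

1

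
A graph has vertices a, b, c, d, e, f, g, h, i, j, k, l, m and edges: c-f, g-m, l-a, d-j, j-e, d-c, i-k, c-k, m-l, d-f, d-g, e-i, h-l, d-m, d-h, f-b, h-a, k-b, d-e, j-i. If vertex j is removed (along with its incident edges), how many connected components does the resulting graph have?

1

With j gone, the remaining components are: {a, b, c, d, e, f, g, h, i, k, l, m}.
That is 1 component.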